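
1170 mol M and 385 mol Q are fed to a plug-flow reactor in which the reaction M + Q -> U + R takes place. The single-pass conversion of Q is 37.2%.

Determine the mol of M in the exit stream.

1030 mol

Q reacted = 0.372 × 385 = 143.2 mol; ν_Q = −1, so ξ = 143.2/1 = 143.2 mol.
Outlet amounts (n = n₀ + ν ξ):
  M: 1170 − 1(143.2) = 1027
  Q: 385 − 1(143.2) = 241.8
  U: 0 + 1(143.2) = 143.2
  R: 0 + 1(143.2) = 143.2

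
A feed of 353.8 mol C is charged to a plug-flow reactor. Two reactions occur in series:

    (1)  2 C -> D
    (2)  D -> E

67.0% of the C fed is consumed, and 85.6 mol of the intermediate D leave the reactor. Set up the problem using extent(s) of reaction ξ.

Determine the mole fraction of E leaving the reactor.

Conversion of C: C consumed = 2ξ₁ = 0.67 × 353.8 → ξ₁ = 118.5 mol.
D balance: n_D = 0 + 1ξ₁ − 1ξ₂ = 85.6 → ξ₂ = (1·118.5 − 85.6)/1 = 32.92 mol.
Outlet amounts (n = n₀ + Σ ν·ξ):
  C: 353.8 − 2(118.5) = 116.8
  D: 0 + 1(118.5) − 1(32.92) = 85.6
  E: 0 + 1(32.92) = 32.92
Total out = 235.3 mol; y_E = 32.92 / 235.3 = 0.1399.

0.14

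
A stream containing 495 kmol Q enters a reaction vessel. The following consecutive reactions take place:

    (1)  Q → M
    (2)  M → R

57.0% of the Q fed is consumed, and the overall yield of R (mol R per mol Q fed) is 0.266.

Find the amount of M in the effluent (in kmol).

Conversion of Q: Q consumed = 1ξ₁ = 0.57 × 495 → ξ₁ = 282.1 kmol.
Yield of R: 1ξ₂ / 495 = 0.266 → ξ₂ = 131.7 kmol.
Outlet amounts (n = n₀ + Σ ν·ξ):
  Q: 495 − 1(282.1) = 212.9
  M: 0 + 1(282.1) − 1(131.7) = 150.5
  R: 0 + 1(131.7) = 131.7

150 kmol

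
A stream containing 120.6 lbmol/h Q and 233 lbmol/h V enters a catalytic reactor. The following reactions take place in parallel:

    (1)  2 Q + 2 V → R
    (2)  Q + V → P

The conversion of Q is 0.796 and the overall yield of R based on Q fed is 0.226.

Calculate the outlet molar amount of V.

137 lbmol/h

Yield of R: 1ξ₁ / 120.6 = 0.226 → ξ₁ = 27.26 lbmol/h.
Conversion of Q: 2ξ₁ + 1ξ₂ = 0.796 × 120.6 = 96 → ξ₂ = 41.49 lbmol/h.
Outlet amounts (n = n₀ + Σ ν·ξ):
  Q: 120.6 − 2(27.26) − 1(41.49) = 24.6
  V: 233 − 2(27.26) − 1(41.49) = 137
  R: 0 + 1(27.26) = 27.26
  P: 0 + 1(41.49) = 41.49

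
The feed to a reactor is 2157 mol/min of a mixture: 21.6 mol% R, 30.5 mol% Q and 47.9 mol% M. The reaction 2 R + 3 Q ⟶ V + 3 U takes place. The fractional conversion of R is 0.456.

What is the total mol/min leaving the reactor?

2050 mol/min

R reacted = 0.456 × 465.9 = 212.5 mol/min; ν_R = −2, so ξ = 212.5/2 = 106.2 mol/min.
Outlet amounts (n = n₀ + ν ξ):
  R: 465.9 − 2(106.2) = 253.5
  Q: 657.9 − 3(106.2) = 339.2
  V: 0 + 1(106.2) = 106.2
  U: 0 + 3(106.2) = 318.7
  M: 1033 (inert)
Total out = 253.5 + 339.2 + 106.2 + 318.7 + 1033 = 2051 mol/min.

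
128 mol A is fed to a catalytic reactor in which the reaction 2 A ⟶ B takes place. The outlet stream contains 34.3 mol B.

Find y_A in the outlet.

0.634

For B: n = n₀ + 1ξ → 34.3 = 0 + 1ξ, giving ξ = 34.3 mol.
Outlet amounts (n = n₀ + ν ξ):
  A: 128 − 2(34.3) = 59.4
  B: 0 + 1(34.3) = 34.3
Total out = 93.7 mol; y_A = 59.4 / 93.7 = 0.6339.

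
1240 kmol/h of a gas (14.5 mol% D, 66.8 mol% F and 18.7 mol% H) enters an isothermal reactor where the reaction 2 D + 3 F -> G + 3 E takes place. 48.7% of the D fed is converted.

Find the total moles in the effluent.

1200 kmol/h

D reacted = 0.487 × 179.8 = 87.56 kmol/h; ν_D = −2, so ξ = 87.56/2 = 43.78 kmol/h.
Outlet amounts (n = n₀ + ν ξ):
  D: 179.8 − 2(43.78) = 92.24
  F: 828.3 − 3(43.78) = 697
  G: 0 + 1(43.78) = 43.78
  E: 0 + 3(43.78) = 131.3
  H: 231.9 (inert)
Total out = 92.24 + 697 + 43.78 + 131.3 + 231.9 = 1196 kmol/h.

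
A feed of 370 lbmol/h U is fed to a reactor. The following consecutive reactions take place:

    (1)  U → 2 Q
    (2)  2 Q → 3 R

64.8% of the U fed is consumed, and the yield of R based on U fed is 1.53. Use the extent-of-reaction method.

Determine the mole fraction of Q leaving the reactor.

0.128

Conversion of U: U consumed = 1ξ₁ = 0.648 × 370 → ξ₁ = 239.8 lbmol/h.
Yield of R: 3ξ₂ / 370 = 1.53 → ξ₂ = 188.7 lbmol/h.
Outlet amounts (n = n₀ + Σ ν·ξ):
  U: 370 − 1(239.8) = 130.2
  Q: 0 + 2(239.8) − 2(188.7) = 102.1
  R: 0 + 3(188.7) = 566.1
Total out = 798.5 lbmol/h; y_Q = 102.1 / 798.5 = 0.1279.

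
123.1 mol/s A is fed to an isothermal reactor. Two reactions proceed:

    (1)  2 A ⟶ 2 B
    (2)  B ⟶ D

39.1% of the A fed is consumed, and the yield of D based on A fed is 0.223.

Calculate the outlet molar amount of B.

Conversion of A: A consumed = 2ξ₁ = 0.391 × 123.1 → ξ₁ = 24.07 mol/s.
Yield of D: 1ξ₂ / 123.1 = 0.223 → ξ₂ = 27.45 mol/s.
Outlet amounts (n = n₀ + Σ ν·ξ):
  A: 123.1 − 2(24.07) = 74.97
  B: 0 + 2(24.07) − 1(27.45) = 20.68
  D: 0 + 1(27.45) = 27.45

20.7 mol/s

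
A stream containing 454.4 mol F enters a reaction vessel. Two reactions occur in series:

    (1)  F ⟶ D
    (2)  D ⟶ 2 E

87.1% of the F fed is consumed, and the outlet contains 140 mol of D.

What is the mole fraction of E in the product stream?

Conversion of F: F consumed = 1ξ₁ = 0.871 × 454.4 → ξ₁ = 395.8 mol.
D balance: n_D = 0 + 1ξ₁ − 1ξ₂ = 140 → ξ₂ = (1·395.8 − 140)/1 = 255.8 mol.
Outlet amounts (n = n₀ + Σ ν·ξ):
  F: 454.4 − 1(395.8) = 58.62
  D: 0 + 1(395.8) − 1(255.8) = 140
  E: 0 + 2(255.8) = 511.6
Total out = 710.2 mol; y_E = 511.6 / 710.2 = 0.7203.

0.72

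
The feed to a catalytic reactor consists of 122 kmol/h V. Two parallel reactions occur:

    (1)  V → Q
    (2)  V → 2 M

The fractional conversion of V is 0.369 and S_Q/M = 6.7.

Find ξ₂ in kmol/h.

ξ₂ = 3.13 kmol/h

Conversion of V: V consumed = 0.369 × 122 = 45.02 kmol/h = 1ξ₁ + 1ξ₂.
Selectivity: 1ξ₁ / (2ξ₂) = 6.7 → ξ₁ = 13.4 ξ₂.
Substitute: (1·13.4 + 1) ξ₂ = 45.02 → ξ₂ = 3.126 kmol/h, ξ₁ = 41.89 kmol/h.
Outlet amounts (n = n₀ + Σ ν·ξ):
  V: 122 − 1(41.89) − 1(3.126) = 76.98
  Q: 0 + 1(41.89) = 41.89
  M: 0 + 2(3.126) = 6.252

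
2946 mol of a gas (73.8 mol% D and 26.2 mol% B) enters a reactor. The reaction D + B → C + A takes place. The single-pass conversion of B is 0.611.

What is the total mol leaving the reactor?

2950 mol

B reacted = 0.611 × 771.9 = 471.6 mol; ν_B = −1, so ξ = 471.6/1 = 471.6 mol.
Outlet amounts (n = n₀ + ν ξ):
  D: 2174 − 1(471.6) = 1703
  B: 771.9 − 1(471.6) = 300.3
  C: 0 + 1(471.6) = 471.6
  A: 0 + 1(471.6) = 471.6
Total out = 1703 + 300.3 + 471.6 + 471.6 = 2946 mol.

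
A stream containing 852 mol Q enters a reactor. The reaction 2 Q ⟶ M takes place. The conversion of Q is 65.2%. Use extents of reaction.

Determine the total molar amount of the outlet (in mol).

574 mol

Q reacted = 0.652 × 852 = 555.5 mol; ν_Q = −2, so ξ = 555.5/2 = 277.8 mol.
Outlet amounts (n = n₀ + ν ξ):
  Q: 852 − 2(277.8) = 296.5
  M: 0 + 1(277.8) = 277.8
Total out = 296.5 + 277.8 = 574.2 mol.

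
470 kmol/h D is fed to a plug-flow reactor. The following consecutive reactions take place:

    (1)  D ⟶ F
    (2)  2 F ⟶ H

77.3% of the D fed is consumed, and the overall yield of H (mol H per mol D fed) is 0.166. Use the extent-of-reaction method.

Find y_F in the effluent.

Conversion of D: D consumed = 1ξ₁ = 0.773 × 470 → ξ₁ = 363.3 kmol/h.
Yield of H: 1ξ₂ / 470 = 0.166 → ξ₂ = 78.02 kmol/h.
Outlet amounts (n = n₀ + Σ ν·ξ):
  D: 470 − 1(363.3) = 106.7
  F: 0 + 1(363.3) − 2(78.02) = 207.3
  H: 0 + 1(78.02) = 78.02
Total out = 392 kmol/h; y_F = 207.3 / 392 = 0.5288.

0.529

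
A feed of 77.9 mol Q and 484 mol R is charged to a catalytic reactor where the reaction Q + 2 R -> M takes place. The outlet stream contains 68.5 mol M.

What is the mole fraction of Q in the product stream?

For M: n = n₀ + 1ξ → 68.5 = 0 + 1ξ, giving ξ = 68.5 mol.
Outlet amounts (n = n₀ + ν ξ):
  Q: 77.9 − 1(68.5) = 9.4
  R: 484 − 2(68.5) = 347
  M: 0 + 1(68.5) = 68.5
Total out = 424.9 mol; y_Q = 9.4 / 424.9 = 0.02212.

0.0221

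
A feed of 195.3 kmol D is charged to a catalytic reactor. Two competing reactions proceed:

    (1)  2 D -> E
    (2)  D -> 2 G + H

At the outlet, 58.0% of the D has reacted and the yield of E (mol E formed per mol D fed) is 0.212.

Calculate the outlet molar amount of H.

30.5 kmol

Yield of E: 1ξ₁ / 195.3 = 0.212 → ξ₁ = 41.4 kmol.
Conversion of D: 2ξ₁ + 1ξ₂ = 0.58 × 195.3 = 113.3 → ξ₂ = 30.47 kmol.
Outlet amounts (n = n₀ + Σ ν·ξ):
  D: 195.3 − 2(41.4) − 1(30.47) = 82.03
  E: 0 + 1(41.4) = 41.4
  G: 0 + 2(30.47) = 60.93
  H: 0 + 1(30.47) = 30.47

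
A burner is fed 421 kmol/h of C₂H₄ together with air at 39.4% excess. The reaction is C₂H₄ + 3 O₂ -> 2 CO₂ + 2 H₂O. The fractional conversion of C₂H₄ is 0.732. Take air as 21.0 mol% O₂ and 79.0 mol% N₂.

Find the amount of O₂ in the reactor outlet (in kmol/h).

Stoichiometric O₂ = 3 × 421 = 1263 kmol/h; O₂ fed = 1263 × 1.394 = 1761 kmol/h.
N₂ fed = 1761 × 79/21 = 6623 kmol/h.
Fuel reacted = 0.732 × 421 → ξ = 308.2 kmol/h.
Outlet (n = n₀ + ν ξ):
  C₂H₄: 421 − 1(308.2) = 112.8
  O₂: 1761 − 3(308.2) = 836.1
  N₂: 6623 (inert)
  CO₂: 0 + 2(308.2) = 616.3
  H₂O: 0 + 2(308.2) = 616.3

836 kmol/h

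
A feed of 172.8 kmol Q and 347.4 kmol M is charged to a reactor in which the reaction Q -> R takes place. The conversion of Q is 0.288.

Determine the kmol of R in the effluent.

49.8 kmol

Q reacted = 0.288 × 172.8 = 49.77 kmol; ν_Q = −1, so ξ = 49.77/1 = 49.77 kmol.
Outlet amounts (n = n₀ + ν ξ):
  Q: 172.8 − 1(49.77) = 123
  R: 0 + 1(49.77) = 49.77
  M: 347.4 (inert)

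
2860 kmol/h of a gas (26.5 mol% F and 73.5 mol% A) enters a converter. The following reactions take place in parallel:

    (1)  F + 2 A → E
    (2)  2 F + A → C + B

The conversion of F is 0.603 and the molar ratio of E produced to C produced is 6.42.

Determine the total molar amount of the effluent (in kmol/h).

Conversion of F: F consumed = 0.603 × 757.9 = 457 kmol/h = 1ξ₁ + 2ξ₂.
Selectivity: 1ξ₁ / (1ξ₂) = 6.42 → ξ₁ = 6.42 ξ₂.
Substitute: (1·6.42 + 2) ξ₂ = 457 → ξ₂ = 54.28 kmol/h, ξ₁ = 348.5 kmol/h.
Outlet amounts (n = n₀ + Σ ν·ξ):
  F: 757.9 − 1(348.5) − 2(54.28) = 300.9
  A: 2102 − 2(348.5) − 1(54.28) = 1351
  E: 0 + 1(348.5) = 348.5
  C: 0 + 1(54.28) = 54.28
  B: 0 + 1(54.28) = 54.28
Total out = 300.9 + 1351 + 348.5 + 54.28 + 54.28 = 2109 kmol/h.

2110 kmol/h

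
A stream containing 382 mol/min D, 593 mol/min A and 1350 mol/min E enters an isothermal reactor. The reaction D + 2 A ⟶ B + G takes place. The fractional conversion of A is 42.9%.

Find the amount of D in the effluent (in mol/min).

255 mol/min

A reacted = 0.429 × 593 = 254.4 mol/min; ν_A = −2, so ξ = 254.4/2 = 127.2 mol/min.
Outlet amounts (n = n₀ + ν ξ):
  D: 382 − 1(127.2) = 254.8
  A: 593 − 2(127.2) = 338.6
  B: 0 + 1(127.2) = 127.2
  G: 0 + 1(127.2) = 127.2
  E: 1350 (inert)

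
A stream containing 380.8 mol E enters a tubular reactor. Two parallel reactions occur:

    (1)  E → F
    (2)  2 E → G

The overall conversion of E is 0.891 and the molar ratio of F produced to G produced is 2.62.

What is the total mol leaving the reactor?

307 mol

Conversion of E: E consumed = 0.891 × 380.8 = 339.3 mol = 1ξ₁ + 2ξ₂.
Selectivity: 1ξ₁ / (1ξ₂) = 2.62 → ξ₁ = 2.62 ξ₂.
Substitute: (1·2.62 + 2) ξ₂ = 339.3 → ξ₂ = 73.44 mol, ξ₁ = 192.4 mol.
Outlet amounts (n = n₀ + Σ ν·ξ):
  E: 380.8 − 1(192.4) − 2(73.44) = 41.51
  F: 0 + 1(192.4) = 192.4
  G: 0 + 1(73.44) = 73.44
Total out = 41.51 + 192.4 + 73.44 = 307.4 mol.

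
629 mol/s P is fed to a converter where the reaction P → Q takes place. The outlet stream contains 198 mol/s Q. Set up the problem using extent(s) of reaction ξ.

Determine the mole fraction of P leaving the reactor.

0.685

For Q: n = n₀ + 1ξ → 198 = 0 + 1ξ, giving ξ = 198 mol/s.
Outlet amounts (n = n₀ + ν ξ):
  P: 629 − 1(198) = 431
  Q: 0 + 1(198) = 198
Total out = 629 mol/s; y_P = 431 / 629 = 0.6852.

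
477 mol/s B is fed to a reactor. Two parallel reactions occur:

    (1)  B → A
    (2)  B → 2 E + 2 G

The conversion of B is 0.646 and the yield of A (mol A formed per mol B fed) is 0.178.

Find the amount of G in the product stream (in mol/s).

Yield of A: 1ξ₁ / 477 = 0.178 → ξ₁ = 84.91 mol/s.
Conversion of B: 1ξ₁ + 1ξ₂ = 0.646 × 477 = 308.1 → ξ₂ = 223.2 mol/s.
Outlet amounts (n = n₀ + Σ ν·ξ):
  B: 477 − 1(84.91) − 1(223.2) = 168.9
  A: 0 + 1(84.91) = 84.91
  E: 0 + 2(223.2) = 446.5
  G: 0 + 2(223.2) = 446.5

446 mol/s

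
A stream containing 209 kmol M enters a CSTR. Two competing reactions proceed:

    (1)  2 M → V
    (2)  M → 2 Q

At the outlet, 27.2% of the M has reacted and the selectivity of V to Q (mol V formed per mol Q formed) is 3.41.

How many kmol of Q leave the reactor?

7.77 kmol

Conversion of M: M consumed = 0.272 × 209 = 56.85 kmol = 2ξ₁ + 1ξ₂.
Selectivity: 1ξ₁ / (2ξ₂) = 3.41 → ξ₁ = 6.82 ξ₂.
Substitute: (2·6.82 + 1) ξ₂ = 56.85 → ξ₂ = 3.883 kmol, ξ₁ = 26.48 kmol.
Outlet amounts (n = n₀ + Σ ν·ξ):
  M: 209 − 2(26.48) − 1(3.883) = 152.2
  V: 0 + 1(26.48) = 26.48
  Q: 0 + 2(3.883) = 7.766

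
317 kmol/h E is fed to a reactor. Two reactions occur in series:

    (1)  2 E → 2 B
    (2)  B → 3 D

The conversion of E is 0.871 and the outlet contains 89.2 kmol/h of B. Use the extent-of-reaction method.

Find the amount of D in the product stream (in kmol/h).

561 kmol/h

Conversion of E: E consumed = 2ξ₁ = 0.871 × 317 → ξ₁ = 138.1 kmol/h.
B balance: n_B = 0 + 2ξ₁ − 1ξ₂ = 89.2 → ξ₂ = (2·138.1 − 89.2)/1 = 186.9 kmol/h.
Outlet amounts (n = n₀ + Σ ν·ξ):
  E: 317 − 2(138.1) = 40.89
  B: 0 + 2(138.1) − 1(186.9) = 89.2
  D: 0 + 3(186.9) = 560.7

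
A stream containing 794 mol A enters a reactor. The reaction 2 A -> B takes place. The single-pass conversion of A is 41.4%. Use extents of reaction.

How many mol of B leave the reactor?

164 mol

A reacted = 0.414 × 794 = 328.7 mol; ν_A = −2, so ξ = 328.7/2 = 164.4 mol.
Outlet amounts (n = n₀ + ν ξ):
  A: 794 − 2(164.4) = 465.3
  B: 0 + 1(164.4) = 164.4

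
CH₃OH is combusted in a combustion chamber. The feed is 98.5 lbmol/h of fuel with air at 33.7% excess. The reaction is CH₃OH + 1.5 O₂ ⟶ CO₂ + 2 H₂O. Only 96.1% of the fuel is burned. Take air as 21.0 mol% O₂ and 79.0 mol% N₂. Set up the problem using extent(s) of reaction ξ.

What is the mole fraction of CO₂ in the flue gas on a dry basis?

0.106

Stoichiometric O₂ = 1.5 × 98.5 = 147.8 lbmol/h; O₂ fed = 147.8 × 1.337 = 197.5 lbmol/h.
N₂ fed = 197.5 × 79/21 = 743.1 lbmol/h.
Fuel reacted = 0.961 × 98.5 → ξ = 94.66 lbmol/h.
Outlet (n = n₀ + ν ξ):
  CH₃OH: 98.5 − 1(94.66) = 3.841
  O₂: 197.5 − 1.5(94.66) = 55.55
  N₂: 743.1 (inert)
  CO₂: 0 + 1(94.66) = 94.66
  H₂O: 0 + 2(94.66) = 189.3
Dry total = 897.2 lbmol/h; y_CO₂ (dry) = 94.66 / 897.2 = 0.1055.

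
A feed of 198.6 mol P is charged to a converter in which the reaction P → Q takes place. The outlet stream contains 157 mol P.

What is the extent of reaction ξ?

ξ = 41.6 mol

For P: n = n₀ − 1ξ → 157 = 198.6 − 1ξ, giving ξ = 41.6 mol.
Outlet amounts (n = n₀ + ν ξ):
  P: 198.6 − 1(41.6) = 157
  Q: 0 + 1(41.6) = 41.6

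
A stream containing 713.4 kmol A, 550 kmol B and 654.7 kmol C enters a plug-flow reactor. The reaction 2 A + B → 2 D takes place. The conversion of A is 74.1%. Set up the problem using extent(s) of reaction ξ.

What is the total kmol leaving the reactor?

A reacted = 0.741 × 713.4 = 528.6 kmol; ν_A = −2, so ξ = 528.6/2 = 264.3 kmol.
Outlet amounts (n = n₀ + ν ξ):
  A: 713.4 − 2(264.3) = 184.8
  B: 550 − 1(264.3) = 285.7
  D: 0 + 2(264.3) = 528.6
  C: 654.7 (inert)
Total out = 184.8 + 285.7 + 528.6 + 654.7 = 1654 kmol.

1650 kmol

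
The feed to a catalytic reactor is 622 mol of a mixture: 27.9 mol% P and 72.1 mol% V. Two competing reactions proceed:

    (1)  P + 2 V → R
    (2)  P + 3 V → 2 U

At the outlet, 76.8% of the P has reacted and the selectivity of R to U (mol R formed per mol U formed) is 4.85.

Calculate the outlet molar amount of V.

Conversion of P: P consumed = 0.768 × 173.5 = 133.3 mol = 1ξ₁ + 1ξ₂.
Selectivity: 1ξ₁ / (2ξ₂) = 4.85 → ξ₁ = 9.7 ξ₂.
Substitute: (1·9.7 + 1) ξ₂ = 133.3 → ξ₂ = 12.46 mol, ξ₁ = 120.8 mol.
Outlet amounts (n = n₀ + Σ ν·ξ):
  P: 173.5 − 1(120.8) − 1(12.46) = 40.26
  V: 448.5 − 2(120.8) − 3(12.46) = 169.5
  R: 0 + 1(120.8) = 120.8
  U: 0 + 2(12.46) = 24.91

169 mol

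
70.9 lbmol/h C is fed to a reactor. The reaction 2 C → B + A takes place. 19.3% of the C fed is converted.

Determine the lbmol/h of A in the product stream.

6.84 lbmol/h

C reacted = 0.193 × 70.9 = 13.68 lbmol/h; ν_C = −2, so ξ = 13.68/2 = 6.842 lbmol/h.
Outlet amounts (n = n₀ + ν ξ):
  C: 70.9 − 2(6.842) = 57.22
  B: 0 + 1(6.842) = 6.842
  A: 0 + 1(6.842) = 6.842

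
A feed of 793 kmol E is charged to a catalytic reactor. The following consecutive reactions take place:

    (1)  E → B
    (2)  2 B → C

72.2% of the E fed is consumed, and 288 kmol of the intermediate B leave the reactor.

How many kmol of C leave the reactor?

142 kmol

Conversion of E: E consumed = 1ξ₁ = 0.722 × 793 → ξ₁ = 572.5 kmol.
B balance: n_B = 0 + 1ξ₁ − 2ξ₂ = 288 → ξ₂ = (1·572.5 − 288)/2 = 142.3 kmol.
Outlet amounts (n = n₀ + Σ ν·ξ):
  E: 793 − 1(572.5) = 220.5
  B: 0 + 1(572.5) − 2(142.3) = 288
  C: 0 + 1(142.3) = 142.3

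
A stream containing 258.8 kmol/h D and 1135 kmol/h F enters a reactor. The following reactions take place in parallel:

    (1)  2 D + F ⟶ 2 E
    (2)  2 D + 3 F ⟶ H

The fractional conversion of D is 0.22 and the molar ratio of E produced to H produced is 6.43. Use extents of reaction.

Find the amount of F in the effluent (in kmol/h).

Conversion of D: D consumed = 0.22 × 258.8 = 56.94 kmol/h = 2ξ₁ + 2ξ₂.
Selectivity: 2ξ₁ / (1ξ₂) = 6.43 → ξ₁ = 3.215 ξ₂.
Substitute: (2·3.215 + 2) ξ₂ = 56.94 → ξ₂ = 6.754 kmol/h, ξ₁ = 21.71 kmol/h.
Outlet amounts (n = n₀ + Σ ν·ξ):
  D: 258.8 − 2(21.71) − 2(6.754) = 201.9
  F: 1135 − 1(21.71) − 3(6.754) = 1093
  E: 0 + 2(21.71) = 43.43
  H: 0 + 1(6.754) = 6.754

1090 kmol/h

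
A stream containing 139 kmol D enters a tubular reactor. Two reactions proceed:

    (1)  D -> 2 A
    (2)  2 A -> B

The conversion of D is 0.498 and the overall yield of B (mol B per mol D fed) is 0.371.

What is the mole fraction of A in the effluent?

Conversion of D: D consumed = 1ξ₁ = 0.498 × 139 → ξ₁ = 69.22 kmol.
Yield of B: 1ξ₂ / 139 = 0.371 → ξ₂ = 51.57 kmol.
Outlet amounts (n = n₀ + Σ ν·ξ):
  D: 139 − 1(69.22) = 69.78
  A: 0 + 2(69.22) − 2(51.57) = 35.31
  B: 0 + 1(51.57) = 51.57
Total out = 156.7 kmol; y_A = 35.31 / 156.7 = 0.2254.

0.225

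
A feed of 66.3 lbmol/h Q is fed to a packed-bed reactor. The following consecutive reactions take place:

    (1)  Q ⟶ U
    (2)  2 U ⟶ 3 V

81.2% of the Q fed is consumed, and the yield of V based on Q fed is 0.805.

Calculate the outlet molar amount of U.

Conversion of Q: Q consumed = 1ξ₁ = 0.812 × 66.3 → ξ₁ = 53.84 lbmol/h.
Yield of V: 3ξ₂ / 66.3 = 0.805 → ξ₂ = 17.79 lbmol/h.
Outlet amounts (n = n₀ + Σ ν·ξ):
  Q: 66.3 − 1(53.84) = 12.46
  U: 0 + 1(53.84) − 2(17.79) = 18.25
  V: 0 + 3(17.79) = 53.37

18.3 lbmol/h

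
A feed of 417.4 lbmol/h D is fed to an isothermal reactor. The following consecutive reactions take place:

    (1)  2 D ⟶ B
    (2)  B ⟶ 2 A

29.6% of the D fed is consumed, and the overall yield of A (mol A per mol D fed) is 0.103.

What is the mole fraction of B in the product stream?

0.107

Conversion of D: D consumed = 2ξ₁ = 0.296 × 417.4 → ξ₁ = 61.78 lbmol/h.
Yield of A: 2ξ₂ / 417.4 = 0.103 → ξ₂ = 21.5 lbmol/h.
Outlet amounts (n = n₀ + Σ ν·ξ):
  D: 417.4 − 2(61.78) = 293.8
  B: 0 + 1(61.78) − 1(21.5) = 40.28
  A: 0 + 2(21.5) = 42.99
Total out = 377.1 lbmol/h; y_B = 40.28 / 377.1 = 0.1068.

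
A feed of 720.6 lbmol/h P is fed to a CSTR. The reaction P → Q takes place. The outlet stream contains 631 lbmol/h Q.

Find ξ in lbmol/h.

ξ = 631 lbmol/h

For Q: n = n₀ + 1ξ → 631 = 0 + 1ξ, giving ξ = 631 lbmol/h.
Outlet amounts (n = n₀ + ν ξ):
  P: 720.6 − 1(631) = 89.6
  Q: 0 + 1(631) = 631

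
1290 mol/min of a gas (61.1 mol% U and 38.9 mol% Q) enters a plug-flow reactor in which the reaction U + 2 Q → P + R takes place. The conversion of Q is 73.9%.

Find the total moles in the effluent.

Q reacted = 0.739 × 501.8 = 370.8 mol/min; ν_Q = −2, so ξ = 370.8/2 = 185.4 mol/min.
Outlet amounts (n = n₀ + ν ξ):
  U: 788.2 − 1(185.4) = 602.8
  Q: 501.8 − 2(185.4) = 131
  P: 0 + 1(185.4) = 185.4
  R: 0 + 1(185.4) = 185.4
Total out = 602.8 + 131 + 185.4 + 185.4 = 1105 mol/min.

1100 mol/min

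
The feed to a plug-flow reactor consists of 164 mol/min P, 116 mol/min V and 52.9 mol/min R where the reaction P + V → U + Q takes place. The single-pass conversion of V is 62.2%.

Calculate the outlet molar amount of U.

72.2 mol/min

V reacted = 0.622 × 116 = 72.15 mol/min; ν_V = −1, so ξ = 72.15/1 = 72.15 mol/min.
Outlet amounts (n = n₀ + ν ξ):
  P: 164 − 1(72.15) = 91.85
  V: 116 − 1(72.15) = 43.85
  U: 0 + 1(72.15) = 72.15
  Q: 0 + 1(72.15) = 72.15
  R: 52.9 (inert)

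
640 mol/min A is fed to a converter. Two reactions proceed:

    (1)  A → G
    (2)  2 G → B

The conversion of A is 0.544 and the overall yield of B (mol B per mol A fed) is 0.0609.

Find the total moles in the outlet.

Conversion of A: A consumed = 1ξ₁ = 0.544 × 640 → ξ₁ = 348.2 mol/min.
Yield of B: 1ξ₂ / 640 = 0.0609 → ξ₂ = 38.98 mol/min.
Outlet amounts (n = n₀ + Σ ν·ξ):
  A: 640 − 1(348.2) = 291.8
  G: 0 + 1(348.2) − 2(38.98) = 270.2
  B: 0 + 1(38.98) = 38.98
Total out = 291.8 + 270.2 + 38.98 = 601 mol/min.

601 mol/min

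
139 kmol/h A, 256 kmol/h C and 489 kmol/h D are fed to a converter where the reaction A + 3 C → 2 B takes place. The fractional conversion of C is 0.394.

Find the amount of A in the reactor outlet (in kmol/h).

105 kmol/h

C reacted = 0.394 × 256 = 100.9 kmol/h; ν_C = −3, so ξ = 100.9/3 = 33.62 kmol/h.
Outlet amounts (n = n₀ + ν ξ):
  A: 139 − 1(33.62) = 105.4
  C: 256 − 3(33.62) = 155.1
  B: 0 + 2(33.62) = 67.24
  D: 489 (inert)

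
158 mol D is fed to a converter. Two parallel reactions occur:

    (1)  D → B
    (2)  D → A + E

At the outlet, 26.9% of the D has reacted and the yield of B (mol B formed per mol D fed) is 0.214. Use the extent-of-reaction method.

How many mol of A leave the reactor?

Yield of B: 1ξ₁ / 158 = 0.214 → ξ₁ = 33.81 mol.
Conversion of D: 1ξ₁ + 1ξ₂ = 0.269 × 158 = 42.5 → ξ₂ = 8.69 mol.
Outlet amounts (n = n₀ + Σ ν·ξ):
  D: 158 − 1(33.81) − 1(8.69) = 115.5
  B: 0 + 1(33.81) = 33.81
  A: 0 + 1(8.69) = 8.69
  E: 0 + 1(8.69) = 8.69

8.69 mol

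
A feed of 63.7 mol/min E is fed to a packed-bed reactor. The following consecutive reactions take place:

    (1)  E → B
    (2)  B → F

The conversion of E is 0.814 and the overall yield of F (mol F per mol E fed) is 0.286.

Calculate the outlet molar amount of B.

33.6 mol/min

Conversion of E: E consumed = 1ξ₁ = 0.814 × 63.7 → ξ₁ = 51.85 mol/min.
Yield of F: 1ξ₂ / 63.7 = 0.286 → ξ₂ = 18.22 mol/min.
Outlet amounts (n = n₀ + Σ ν·ξ):
  E: 63.7 − 1(51.85) = 11.85
  B: 0 + 1(51.85) − 1(18.22) = 33.63
  F: 0 + 1(18.22) = 18.22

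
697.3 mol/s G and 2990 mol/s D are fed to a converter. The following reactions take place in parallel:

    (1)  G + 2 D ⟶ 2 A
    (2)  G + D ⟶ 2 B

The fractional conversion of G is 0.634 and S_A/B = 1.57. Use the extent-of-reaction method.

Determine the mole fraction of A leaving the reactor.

Conversion of G: G consumed = 0.634 × 697.3 = 442.1 mol/s = 1ξ₁ + 1ξ₂.
Selectivity: 2ξ₁ / (2ξ₂) = 1.57 → ξ₁ = 1.57 ξ₂.
Substitute: (1·1.57 + 1) ξ₂ = 442.1 → ξ₂ = 172 mol/s, ξ₁ = 270.1 mol/s.
Outlet amounts (n = n₀ + Σ ν·ξ):
  G: 697.3 − 1(270.1) − 1(172) = 255.2
  D: 2990 − 2(270.1) − 1(172) = 2278
  A: 0 + 2(270.1) = 540.1
  B: 0 + 2(172) = 344
Total out = 3417 mol/s; y_A = 540.1 / 3417 = 0.1581.

0.158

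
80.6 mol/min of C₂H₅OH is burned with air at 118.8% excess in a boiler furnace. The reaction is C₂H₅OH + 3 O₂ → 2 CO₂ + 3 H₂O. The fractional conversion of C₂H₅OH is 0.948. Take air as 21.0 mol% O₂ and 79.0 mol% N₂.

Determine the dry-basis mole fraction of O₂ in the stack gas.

0.123

Stoichiometric O₂ = 3 × 80.6 = 241.8 mol/min; O₂ fed = 241.8 × 2.188 = 529.1 mol/min.
N₂ fed = 529.1 × 79/21 = 1990 mol/min.
Fuel reacted = 0.948 × 80.6 → ξ = 76.41 mol/min.
Outlet (n = n₀ + ν ξ):
  C₂H₅OH: 80.6 − 1(76.41) = 4.191
  O₂: 529.1 − 3(76.41) = 299.8
  N₂: 1990 (inert)
  CO₂: 0 + 2(76.41) = 152.8
  H₂O: 0 + 3(76.41) = 229.2
Dry total = 2447 mol/min; y_O₂ (dry) = 299.8 / 2447 = 0.1225.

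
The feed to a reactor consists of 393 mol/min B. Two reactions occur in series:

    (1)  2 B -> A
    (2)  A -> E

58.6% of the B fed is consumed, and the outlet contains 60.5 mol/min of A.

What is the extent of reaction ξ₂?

ξ₂ = 54.6 mol/min

Conversion of B: B consumed = 2ξ₁ = 0.586 × 393 → ξ₁ = 115.1 mol/min.
A balance: n_A = 0 + 1ξ₁ − 1ξ₂ = 60.5 → ξ₂ = (1·115.1 − 60.5)/1 = 54.65 mol/min.
Outlet amounts (n = n₀ + Σ ν·ξ):
  B: 393 − 2(115.1) = 162.7
  A: 0 + 1(115.1) − 1(54.65) = 60.5
  E: 0 + 1(54.65) = 54.65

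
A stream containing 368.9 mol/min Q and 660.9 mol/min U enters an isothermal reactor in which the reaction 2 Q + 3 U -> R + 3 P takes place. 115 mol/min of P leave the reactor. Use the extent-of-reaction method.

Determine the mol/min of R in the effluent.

38.3 mol/min

For P: n = n₀ + 3ξ → 115 = 0 + 3ξ, giving ξ = 38.33 mol/min.
Outlet amounts (n = n₀ + ν ξ):
  Q: 368.9 − 2(38.33) = 292.2
  U: 660.9 − 3(38.33) = 545.9
  R: 0 + 1(38.33) = 38.33
  P: 0 + 3(38.33) = 115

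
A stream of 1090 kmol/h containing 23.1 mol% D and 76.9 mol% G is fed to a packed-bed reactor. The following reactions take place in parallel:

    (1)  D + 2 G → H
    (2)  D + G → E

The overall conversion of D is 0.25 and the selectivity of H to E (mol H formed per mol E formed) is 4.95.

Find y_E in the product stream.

0.0109

Conversion of D: D consumed = 0.25 × 251.8 = 62.95 kmol/h = 1ξ₁ + 1ξ₂.
Selectivity: 1ξ₁ / (1ξ₂) = 4.95 → ξ₁ = 4.95 ξ₂.
Substitute: (1·4.95 + 1) ξ₂ = 62.95 → ξ₂ = 10.58 kmol/h, ξ₁ = 52.37 kmol/h.
Outlet amounts (n = n₀ + Σ ν·ξ):
  D: 251.8 − 1(52.37) − 1(10.58) = 188.8
  G: 838.2 − 2(52.37) − 1(10.58) = 722.9
  H: 0 + 1(52.37) = 52.37
  E: 0 + 1(10.58) = 10.58
Total out = 974.7 kmol/h; y_E = 10.58 / 974.7 = 0.01085.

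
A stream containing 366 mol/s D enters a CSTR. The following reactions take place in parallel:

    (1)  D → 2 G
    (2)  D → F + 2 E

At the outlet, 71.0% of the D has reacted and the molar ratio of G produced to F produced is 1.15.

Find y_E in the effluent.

0.417

Conversion of D: D consumed = 0.71 × 366 = 259.9 mol/s = 1ξ₁ + 1ξ₂.
Selectivity: 2ξ₁ / (1ξ₂) = 1.15 → ξ₁ = 0.575 ξ₂.
Substitute: (1·0.575 + 1) ξ₂ = 259.9 → ξ₂ = 165 mol/s, ξ₁ = 94.87 mol/s.
Outlet amounts (n = n₀ + Σ ν·ξ):
  D: 366 − 1(94.87) − 1(165) = 106.1
  G: 0 + 2(94.87) = 189.7
  F: 0 + 1(165) = 165
  E: 0 + 2(165) = 330
Total out = 790.9 mol/s; y_E = 330 / 790.9 = 0.4172.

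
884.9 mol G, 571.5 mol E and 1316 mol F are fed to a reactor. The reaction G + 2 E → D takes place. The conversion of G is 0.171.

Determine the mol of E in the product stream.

269 mol

G reacted = 0.171 × 884.9 = 151.3 mol; ν_G = −1, so ξ = 151.3/1 = 151.3 mol.
Outlet amounts (n = n₀ + ν ξ):
  G: 884.9 − 1(151.3) = 733.6
  E: 571.5 − 2(151.3) = 268.9
  D: 0 + 1(151.3) = 151.3
  F: 1316 (inert)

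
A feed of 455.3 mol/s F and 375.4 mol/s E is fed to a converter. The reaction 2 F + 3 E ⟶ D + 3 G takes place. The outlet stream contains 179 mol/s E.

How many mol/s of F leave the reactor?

324 mol/s

For E: n = n₀ − 3ξ → 179 = 375.4 − 3ξ, giving ξ = 65.47 mol/s.
Outlet amounts (n = n₀ + ν ξ):
  F: 455.3 − 2(65.47) = 324.4
  E: 375.4 − 3(65.47) = 179
  D: 0 + 1(65.47) = 65.47
  G: 0 + 3(65.47) = 196.4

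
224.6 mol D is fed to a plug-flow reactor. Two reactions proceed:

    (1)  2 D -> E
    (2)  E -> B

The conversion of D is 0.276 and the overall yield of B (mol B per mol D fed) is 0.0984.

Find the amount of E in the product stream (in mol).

8.89 mol

Conversion of D: D consumed = 2ξ₁ = 0.276 × 224.6 → ξ₁ = 30.99 mol.
Yield of B: 1ξ₂ / 224.6 = 0.0984 → ξ₂ = 22.1 mol.
Outlet amounts (n = n₀ + Σ ν·ξ):
  D: 224.6 − 2(30.99) = 162.6
  E: 0 + 1(30.99) − 1(22.1) = 8.894
  B: 0 + 1(22.1) = 22.1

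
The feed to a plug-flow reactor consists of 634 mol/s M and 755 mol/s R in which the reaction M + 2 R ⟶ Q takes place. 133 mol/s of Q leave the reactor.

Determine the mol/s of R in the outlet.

489 mol/s

For Q: n = n₀ + 1ξ → 133 = 0 + 1ξ, giving ξ = 133 mol/s.
Outlet amounts (n = n₀ + ν ξ):
  M: 634 − 1(133) = 501
  R: 755 − 2(133) = 489
  Q: 0 + 1(133) = 133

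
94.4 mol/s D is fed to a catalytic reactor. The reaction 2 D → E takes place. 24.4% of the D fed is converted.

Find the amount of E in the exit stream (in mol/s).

D reacted = 0.244 × 94.4 = 23.03 mol/s; ν_D = −2, so ξ = 23.03/2 = 11.52 mol/s.
Outlet amounts (n = n₀ + ν ξ):
  D: 94.4 − 2(11.52) = 71.37
  E: 0 + 1(11.52) = 11.52

11.5 mol/s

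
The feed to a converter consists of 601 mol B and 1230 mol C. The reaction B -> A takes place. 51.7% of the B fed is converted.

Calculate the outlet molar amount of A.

311 mol

B reacted = 0.517 × 601 = 310.7 mol; ν_B = −1, so ξ = 310.7/1 = 310.7 mol.
Outlet amounts (n = n₀ + ν ξ):
  B: 601 − 1(310.7) = 290.3
  A: 0 + 1(310.7) = 310.7
  C: 1230 (inert)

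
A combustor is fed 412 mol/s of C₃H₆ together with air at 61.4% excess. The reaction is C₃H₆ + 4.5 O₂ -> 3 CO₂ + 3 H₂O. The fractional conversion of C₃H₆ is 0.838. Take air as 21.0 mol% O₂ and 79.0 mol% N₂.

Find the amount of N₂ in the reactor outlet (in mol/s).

Stoichiometric O₂ = 4.5 × 412 = 1854 mol/s; O₂ fed = 1854 × 1.614 = 2992 mol/s.
N₂ fed = 2992 × 79/21 = 11260 mol/s.
Fuel reacted = 0.838 × 412 → ξ = 345.3 mol/s.
Outlet (n = n₀ + ν ξ):
  C₃H₆: 412 − 1(345.3) = 66.74
  O₂: 2992 − 4.5(345.3) = 1439
  N₂: 11260 (inert)
  CO₂: 0 + 3(345.3) = 1036
  H₂O: 0 + 3(345.3) = 1036

11300 mol/s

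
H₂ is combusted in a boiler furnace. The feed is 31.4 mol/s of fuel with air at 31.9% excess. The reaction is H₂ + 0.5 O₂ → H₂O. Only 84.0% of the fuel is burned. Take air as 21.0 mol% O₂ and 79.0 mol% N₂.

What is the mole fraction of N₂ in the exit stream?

0.667

Stoichiometric O₂ = 0.5 × 31.4 = 15.7 mol/s; O₂ fed = 15.7 × 1.319 = 20.71 mol/s.
N₂ fed = 20.71 × 79/21 = 77.9 mol/s.
Fuel reacted = 0.84 × 31.4 → ξ = 26.38 mol/s.
Outlet (n = n₀ + ν ξ):
  H₂: 31.4 − 1(26.38) = 5.024
  O₂: 20.71 − 0.5(26.38) = 7.52
  N₂: 77.9 (inert)
  H₂O: 0 + 1(26.38) = 26.38
Total out = 116.8 mol/s; y_N₂ = 77.9 / 116.8 = 0.6668.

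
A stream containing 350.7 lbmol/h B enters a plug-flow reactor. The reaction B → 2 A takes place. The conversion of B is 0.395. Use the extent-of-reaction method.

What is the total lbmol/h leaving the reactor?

489 lbmol/h

B reacted = 0.395 × 350.7 = 138.5 lbmol/h; ν_B = −1, so ξ = 138.5/1 = 138.5 lbmol/h.
Outlet amounts (n = n₀ + ν ξ):
  B: 350.7 − 1(138.5) = 212.2
  A: 0 + 2(138.5) = 277.1
Total out = 212.2 + 277.1 = 489.2 lbmol/h.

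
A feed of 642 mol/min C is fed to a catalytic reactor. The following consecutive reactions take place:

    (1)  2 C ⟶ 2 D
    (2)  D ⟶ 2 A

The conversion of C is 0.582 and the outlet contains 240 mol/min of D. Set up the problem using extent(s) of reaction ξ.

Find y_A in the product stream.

Conversion of C: C consumed = 2ξ₁ = 0.582 × 642 → ξ₁ = 186.8 mol/min.
D balance: n_D = 0 + 2ξ₁ − 1ξ₂ = 240 → ξ₂ = (2·186.8 − 240)/1 = 133.6 mol/min.
Outlet amounts (n = n₀ + Σ ν·ξ):
  C: 642 − 2(186.8) = 268.4
  D: 0 + 2(186.8) − 1(133.6) = 240
  A: 0 + 2(133.6) = 267.3
Total out = 775.6 mol/min; y_A = 267.3 / 775.6 = 0.3446.

0.345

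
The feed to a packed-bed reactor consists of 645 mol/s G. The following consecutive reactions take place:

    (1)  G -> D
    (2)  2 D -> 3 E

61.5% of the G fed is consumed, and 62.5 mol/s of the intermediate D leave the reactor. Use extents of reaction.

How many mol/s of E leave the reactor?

501 mol/s

Conversion of G: G consumed = 1ξ₁ = 0.615 × 645 → ξ₁ = 396.7 mol/s.
D balance: n_D = 0 + 1ξ₁ − 2ξ₂ = 62.5 → ξ₂ = (1·396.7 − 62.5)/2 = 167.1 mol/s.
Outlet amounts (n = n₀ + Σ ν·ξ):
  G: 645 − 1(396.7) = 248.3
  D: 0 + 1(396.7) − 2(167.1) = 62.5
  E: 0 + 3(167.1) = 501.3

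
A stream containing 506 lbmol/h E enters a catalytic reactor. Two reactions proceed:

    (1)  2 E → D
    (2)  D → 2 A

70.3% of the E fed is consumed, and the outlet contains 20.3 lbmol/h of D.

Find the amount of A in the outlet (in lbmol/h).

Conversion of E: E consumed = 2ξ₁ = 0.703 × 506 → ξ₁ = 177.9 lbmol/h.
D balance: n_D = 0 + 1ξ₁ − 1ξ₂ = 20.3 → ξ₂ = (1·177.9 − 20.3)/1 = 157.6 lbmol/h.
Outlet amounts (n = n₀ + Σ ν·ξ):
  E: 506 − 2(177.9) = 150.3
  D: 0 + 1(177.9) − 1(157.6) = 20.3
  A: 0 + 2(157.6) = 315.1

315 lbmol/h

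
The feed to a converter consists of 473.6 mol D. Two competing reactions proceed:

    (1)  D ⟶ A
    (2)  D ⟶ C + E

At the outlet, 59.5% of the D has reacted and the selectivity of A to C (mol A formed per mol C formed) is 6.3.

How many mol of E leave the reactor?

Conversion of D: D consumed = 0.595 × 473.6 = 281.8 mol = 1ξ₁ + 1ξ₂.
Selectivity: 1ξ₁ / (1ξ₂) = 6.3 → ξ₁ = 6.3 ξ₂.
Substitute: (1·6.3 + 1) ξ₂ = 281.8 → ξ₂ = 38.6 mol, ξ₁ = 243.2 mol.
Outlet amounts (n = n₀ + Σ ν·ξ):
  D: 473.6 − 1(243.2) − 1(38.6) = 191.8
  A: 0 + 1(243.2) = 243.2
  C: 0 + 1(38.6) = 38.6
  E: 0 + 1(38.6) = 38.6

38.6 mol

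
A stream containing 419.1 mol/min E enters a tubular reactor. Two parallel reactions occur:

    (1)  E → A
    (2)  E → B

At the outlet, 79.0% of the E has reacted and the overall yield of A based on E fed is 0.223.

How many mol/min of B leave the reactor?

Yield of A: 1ξ₁ / 419.1 = 0.223 → ξ₁ = 93.46 mol/min.
Conversion of E: 1ξ₁ + 1ξ₂ = 0.79 × 419.1 = 331.1 → ξ₂ = 237.6 mol/min.
Outlet amounts (n = n₀ + Σ ν·ξ):
  E: 419.1 − 1(93.46) − 1(237.6) = 88.01
  A: 0 + 1(93.46) = 93.46
  B: 0 + 1(237.6) = 237.6

238 mol/min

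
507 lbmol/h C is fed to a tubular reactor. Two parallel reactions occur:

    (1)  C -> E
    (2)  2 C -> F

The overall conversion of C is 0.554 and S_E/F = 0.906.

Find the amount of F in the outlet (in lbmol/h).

96.7 lbmol/h

Conversion of C: C consumed = 0.554 × 507 = 280.9 lbmol/h = 1ξ₁ + 2ξ₂.
Selectivity: 1ξ₁ / (1ξ₂) = 0.906 → ξ₁ = 0.906 ξ₂.
Substitute: (1·0.906 + 2) ξ₂ = 280.9 → ξ₂ = 96.65 lbmol/h, ξ₁ = 87.57 lbmol/h.
Outlet amounts (n = n₀ + Σ ν·ξ):
  C: 507 − 1(87.57) − 2(96.65) = 226.1
  E: 0 + 1(87.57) = 87.57
  F: 0 + 1(96.65) = 96.65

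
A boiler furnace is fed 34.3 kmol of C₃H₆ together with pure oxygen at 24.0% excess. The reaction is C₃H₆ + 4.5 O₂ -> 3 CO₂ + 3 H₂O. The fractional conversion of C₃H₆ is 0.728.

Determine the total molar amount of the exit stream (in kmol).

Stoichiometric O₂ = 4.5 × 34.3 = 154.3 kmol; O₂ fed = 154.3 × 1.240 = 191.4 kmol.
Fuel reacted = 0.728 × 34.3 → ξ = 24.97 kmol.
Outlet (n = n₀ + ν ξ):
  C₃H₆: 34.3 − 1(24.97) = 9.33
  O₂: 191.4 − 4.5(24.97) = 79.03
  CO₂: 0 + 3(24.97) = 74.91
  H₂O: 0 + 3(24.97) = 74.91
Total out = 9.33 + 79.03 + 74.91 + 74.91 = 238.2 kmol.

238 kmol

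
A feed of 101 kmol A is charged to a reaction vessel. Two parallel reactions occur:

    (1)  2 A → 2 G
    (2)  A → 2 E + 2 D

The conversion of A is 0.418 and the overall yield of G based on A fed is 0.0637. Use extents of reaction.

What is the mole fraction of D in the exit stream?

0.343

Yield of G: 2ξ₁ / 101 = 0.0637 → ξ₁ = 3.217 kmol.
Conversion of A: 2ξ₁ + 1ξ₂ = 0.418 × 101 = 42.22 → ξ₂ = 35.78 kmol.
Outlet amounts (n = n₀ + Σ ν·ξ):
  A: 101 − 2(3.217) − 1(35.78) = 58.78
  G: 0 + 2(3.217) = 6.434
  E: 0 + 2(35.78) = 71.57
  D: 0 + 2(35.78) = 71.57
Total out = 208.4 kmol; y_D = 71.57 / 208.4 = 0.3435.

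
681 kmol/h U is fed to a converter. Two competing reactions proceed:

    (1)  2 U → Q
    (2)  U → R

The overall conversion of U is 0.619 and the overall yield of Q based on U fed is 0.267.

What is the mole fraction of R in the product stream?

0.116

Yield of Q: 1ξ₁ / 681 = 0.267 → ξ₁ = 181.8 kmol/h.
Conversion of U: 2ξ₁ + 1ξ₂ = 0.619 × 681 = 421.5 → ξ₂ = 57.88 kmol/h.
Outlet amounts (n = n₀ + Σ ν·ξ):
  U: 681 − 2(181.8) − 1(57.88) = 259.5
  Q: 0 + 1(181.8) = 181.8
  R: 0 + 1(57.88) = 57.88
Total out = 499.2 kmol/h; y_R = 57.88 / 499.2 = 0.116.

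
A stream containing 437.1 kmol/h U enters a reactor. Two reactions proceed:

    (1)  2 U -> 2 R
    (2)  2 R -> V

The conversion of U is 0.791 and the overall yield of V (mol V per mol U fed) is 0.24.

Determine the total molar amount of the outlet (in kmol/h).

Conversion of U: U consumed = 2ξ₁ = 0.791 × 437.1 → ξ₁ = 172.9 kmol/h.
Yield of V: 1ξ₂ / 437.1 = 0.24 → ξ₂ = 104.9 kmol/h.
Outlet amounts (n = n₀ + Σ ν·ξ):
  U: 437.1 − 2(172.9) = 91.35
  R: 0 + 2(172.9) − 2(104.9) = 135.9
  V: 0 + 1(104.9) = 104.9
Total out = 91.35 + 135.9 + 104.9 = 332.2 kmol/h.

332 kmol/h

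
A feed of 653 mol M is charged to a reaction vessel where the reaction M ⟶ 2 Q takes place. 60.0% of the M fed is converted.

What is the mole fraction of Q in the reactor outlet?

M reacted = 0.6 × 653 = 391.8 mol; ν_M = −1, so ξ = 391.8/1 = 391.8 mol.
Outlet amounts (n = n₀ + ν ξ):
  M: 653 − 1(391.8) = 261.2
  Q: 0 + 2(391.8) = 783.6
Total out = 1045 mol; y_Q = 783.6 / 1045 = 0.75.

0.75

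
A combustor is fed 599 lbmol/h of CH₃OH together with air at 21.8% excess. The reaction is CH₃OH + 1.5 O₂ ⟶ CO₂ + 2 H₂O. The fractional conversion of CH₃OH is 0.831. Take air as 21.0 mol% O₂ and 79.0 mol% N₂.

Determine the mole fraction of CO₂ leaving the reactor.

Stoichiometric O₂ = 1.5 × 599 = 898.5 lbmol/h; O₂ fed = 898.5 × 1.218 = 1094 lbmol/h.
N₂ fed = 1094 × 79/21 = 4117 lbmol/h.
Fuel reacted = 0.831 × 599 → ξ = 497.8 lbmol/h.
Outlet (n = n₀ + ν ξ):
  CH₃OH: 599 − 1(497.8) = 101.2
  O₂: 1094 − 1.5(497.8) = 347.7
  N₂: 4117 (inert)
  CO₂: 0 + 1(497.8) = 497.8
  H₂O: 0 + 2(497.8) = 995.5
Total out = 6059 lbmol/h; y_CO₂ = 497.8 / 6059 = 0.08215.

0.0822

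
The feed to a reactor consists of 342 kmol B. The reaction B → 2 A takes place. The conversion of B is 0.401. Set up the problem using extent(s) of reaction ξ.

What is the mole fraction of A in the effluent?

0.572

B reacted = 0.401 × 342 = 137.1 kmol; ν_B = −1, so ξ = 137.1/1 = 137.1 kmol.
Outlet amounts (n = n₀ + ν ξ):
  B: 342 − 1(137.1) = 204.9
  A: 0 + 2(137.1) = 274.3
Total out = 479.1 kmol; y_A = 274.3 / 479.1 = 0.5724.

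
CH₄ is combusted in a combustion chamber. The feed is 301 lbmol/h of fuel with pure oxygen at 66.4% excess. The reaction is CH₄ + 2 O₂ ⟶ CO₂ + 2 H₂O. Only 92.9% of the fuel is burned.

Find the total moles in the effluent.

Stoichiometric O₂ = 2 × 301 = 602 lbmol/h; O₂ fed = 602 × 1.664 = 1002 lbmol/h.
Fuel reacted = 0.929 × 301 → ξ = 279.6 lbmol/h.
Outlet (n = n₀ + ν ξ):
  CH₄: 301 − 1(279.6) = 21.37
  O₂: 1002 − 2(279.6) = 442.5
  CO₂: 0 + 1(279.6) = 279.6
  H₂O: 0 + 2(279.6) = 559.3
Total out = 21.37 + 442.5 + 279.6 + 559.3 = 1303 lbmol/h.

1300 lbmol/h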